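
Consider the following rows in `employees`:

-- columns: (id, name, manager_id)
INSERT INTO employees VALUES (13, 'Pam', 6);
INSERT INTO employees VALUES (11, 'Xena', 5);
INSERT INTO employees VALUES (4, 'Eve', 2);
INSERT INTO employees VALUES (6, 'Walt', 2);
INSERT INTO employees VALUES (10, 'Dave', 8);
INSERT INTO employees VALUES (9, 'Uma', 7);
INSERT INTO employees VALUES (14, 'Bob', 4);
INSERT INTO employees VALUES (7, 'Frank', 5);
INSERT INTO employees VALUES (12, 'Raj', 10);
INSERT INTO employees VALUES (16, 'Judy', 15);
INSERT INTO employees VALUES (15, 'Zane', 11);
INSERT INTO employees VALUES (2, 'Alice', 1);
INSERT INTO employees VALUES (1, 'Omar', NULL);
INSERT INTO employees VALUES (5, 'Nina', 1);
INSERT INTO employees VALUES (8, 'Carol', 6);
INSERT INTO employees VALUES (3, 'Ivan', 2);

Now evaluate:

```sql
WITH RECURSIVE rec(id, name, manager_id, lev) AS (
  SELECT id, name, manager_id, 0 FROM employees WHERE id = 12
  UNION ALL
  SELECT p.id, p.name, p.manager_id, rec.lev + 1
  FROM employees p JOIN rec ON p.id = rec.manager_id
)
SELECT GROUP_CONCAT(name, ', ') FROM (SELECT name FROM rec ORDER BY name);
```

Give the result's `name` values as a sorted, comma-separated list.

Alice, Carol, Dave, Omar, Raj, Walt

Base: id=12 (Raj), manager_id=10, lev 0.
Iteration 1: join on id=10 -> Dave (id 10, manager_id=8, lev 1).
Iteration 2: join on id=8 -> Carol (id 8, manager_id=6, lev 2).
Iteration 3: join on id=6 -> Walt (id 6, manager_id=2, lev 3).
Iteration 4: join on id=2 -> Alice (id 2, manager_id=1, lev 4).
Iteration 5: join on id=1 -> Omar (id 1, manager_id=NULL, lev 5).
Iteration 6: manager_id is NULL; no match; recursion stops.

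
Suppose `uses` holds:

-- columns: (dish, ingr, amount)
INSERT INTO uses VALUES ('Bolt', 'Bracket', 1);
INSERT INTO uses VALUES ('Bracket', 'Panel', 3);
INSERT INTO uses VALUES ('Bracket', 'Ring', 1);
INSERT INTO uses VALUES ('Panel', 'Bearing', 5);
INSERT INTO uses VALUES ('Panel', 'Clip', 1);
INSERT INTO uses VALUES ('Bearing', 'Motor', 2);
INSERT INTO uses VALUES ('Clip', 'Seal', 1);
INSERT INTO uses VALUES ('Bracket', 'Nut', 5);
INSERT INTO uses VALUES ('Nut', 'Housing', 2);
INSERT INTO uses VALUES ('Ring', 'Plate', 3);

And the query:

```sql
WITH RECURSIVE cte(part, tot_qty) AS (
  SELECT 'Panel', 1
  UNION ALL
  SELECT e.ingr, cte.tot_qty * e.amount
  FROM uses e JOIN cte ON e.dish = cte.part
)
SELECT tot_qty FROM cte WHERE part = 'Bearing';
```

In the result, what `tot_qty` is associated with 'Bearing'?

5

Base: (Panel, tot_qty=1).
Iteration 1: components of {Panel} -> Bearing = 1*5 = 5, Clip = 1*1 = 1.
Iteration 2: components of {Bearing,Clip} -> Motor = 5*2 = 10, Seal = 1*1 = 1.
Iteration 3: no further components; recursion stops.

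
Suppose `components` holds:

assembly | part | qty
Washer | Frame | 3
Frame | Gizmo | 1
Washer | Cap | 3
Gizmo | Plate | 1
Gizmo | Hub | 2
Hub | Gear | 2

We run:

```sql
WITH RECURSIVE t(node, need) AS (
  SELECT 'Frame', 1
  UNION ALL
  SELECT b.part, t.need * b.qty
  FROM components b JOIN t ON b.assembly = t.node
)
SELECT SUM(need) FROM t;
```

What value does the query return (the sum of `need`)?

Base: (Frame, need=1).
Iteration 1: components of {Frame} -> Gizmo = 1*1 = 1.
Iteration 2: components of {Gizmo} -> Hub = 1*2 = 2, Plate = 1*1 = 1.
Iteration 3: components of {Hub,Plate} -> Gear = 2*2 = 4.
Iteration 4: no further components; recursion stops.
SUM(need) = 1 + 1 + 2 + 1 + 4 = 9.

9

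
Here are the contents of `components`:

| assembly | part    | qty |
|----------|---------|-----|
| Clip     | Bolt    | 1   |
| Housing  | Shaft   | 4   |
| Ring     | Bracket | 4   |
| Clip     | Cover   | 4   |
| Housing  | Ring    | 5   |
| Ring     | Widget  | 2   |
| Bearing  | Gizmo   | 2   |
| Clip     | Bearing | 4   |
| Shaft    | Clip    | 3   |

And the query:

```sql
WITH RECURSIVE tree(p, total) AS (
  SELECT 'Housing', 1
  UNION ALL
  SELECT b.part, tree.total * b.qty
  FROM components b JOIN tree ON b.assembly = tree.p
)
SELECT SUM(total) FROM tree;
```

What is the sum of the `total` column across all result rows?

Base: (Housing, total=1).
Iteration 1: components of {Housing} -> Ring = 1*5 = 5, Shaft = 1*4 = 4.
Iteration 2: components of {Ring,Shaft} -> Bracket = 5*4 = 20, Clip = 4*3 = 12, Widget = 5*2 = 10.
Iteration 3: components of {Bracket,Clip,Widget} -> Bearing = 12*4 = 48, Bolt = 12*1 = 12, Cover = 12*4 = 48.
Iteration 4: components of {Bearing,Bolt,Cover} -> Gizmo = 48*2 = 96.
Iteration 5: no further components; recursion stops.
SUM(total) = 1 + 4 + 5 + 12 + 20 + 10 + 48 + 48 + 12 + 96 = 256.

256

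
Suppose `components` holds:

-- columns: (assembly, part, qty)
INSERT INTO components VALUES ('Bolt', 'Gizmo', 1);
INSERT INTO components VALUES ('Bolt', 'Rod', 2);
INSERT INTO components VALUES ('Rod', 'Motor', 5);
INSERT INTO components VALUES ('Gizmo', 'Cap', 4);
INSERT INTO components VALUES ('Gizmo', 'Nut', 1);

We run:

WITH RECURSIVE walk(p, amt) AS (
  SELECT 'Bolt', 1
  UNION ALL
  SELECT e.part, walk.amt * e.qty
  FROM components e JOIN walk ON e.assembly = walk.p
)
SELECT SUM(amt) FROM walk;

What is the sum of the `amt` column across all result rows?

19

Base: (Bolt, amt=1).
Iteration 1: components of {Bolt} -> Gizmo = 1*1 = 1, Rod = 1*2 = 2.
Iteration 2: components of {Gizmo,Rod} -> Cap = 1*4 = 4, Motor = 2*5 = 10, Nut = 1*1 = 1.
Iteration 3: no further components; recursion stops.
SUM(amt) = 1 + 1 + 2 + 4 + 1 + 10 = 19.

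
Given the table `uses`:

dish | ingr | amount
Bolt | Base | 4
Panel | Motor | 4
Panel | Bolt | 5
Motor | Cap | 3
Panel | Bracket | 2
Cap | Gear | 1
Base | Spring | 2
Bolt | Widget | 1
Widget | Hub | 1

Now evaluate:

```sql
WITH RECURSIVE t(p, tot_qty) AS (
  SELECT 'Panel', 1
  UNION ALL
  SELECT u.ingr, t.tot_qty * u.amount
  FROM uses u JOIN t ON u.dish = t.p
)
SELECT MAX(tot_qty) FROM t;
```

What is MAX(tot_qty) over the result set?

Base: (Panel, tot_qty=1).
Iteration 1: components of {Panel} -> Bolt = 1*5 = 5, Bracket = 1*2 = 2, Motor = 1*4 = 4.
Iteration 2: components of {Bolt,Bracket,Motor} -> Base = 5*4 = 20, Cap = 4*3 = 12, Widget = 5*1 = 5.
Iteration 3: components of {Base,Cap,Widget} -> Gear = 12*1 = 12, Hub = 5*1 = 5, Spring = 20*2 = 40.
Iteration 4: no further components; recursion stops.
tot_qty values: 1, 2, 5, 4, 20, 5, 12, 40, 5, 12; the maximum is 40.

40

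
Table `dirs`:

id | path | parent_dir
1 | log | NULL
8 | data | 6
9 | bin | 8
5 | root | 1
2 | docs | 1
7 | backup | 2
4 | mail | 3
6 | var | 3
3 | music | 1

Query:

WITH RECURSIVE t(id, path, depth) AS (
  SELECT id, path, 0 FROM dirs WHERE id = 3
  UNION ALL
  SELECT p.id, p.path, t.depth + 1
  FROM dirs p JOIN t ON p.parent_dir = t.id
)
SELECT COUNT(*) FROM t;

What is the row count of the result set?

Base: id=3 (music) at depth 0.
Iteration 1: rows with parent_dir in {3} -> mail (id 4, depth 1), var (id 6, depth 1).
Iteration 2: rows with parent_dir in {4,6} -> data (id 8, depth 2).
Iteration 3: rows with parent_dir in {8} -> bin (id 9, depth 3).
Iteration 4: no rows with parent_dir in {9}; recursion stops.
Total rows emitted: 5.

5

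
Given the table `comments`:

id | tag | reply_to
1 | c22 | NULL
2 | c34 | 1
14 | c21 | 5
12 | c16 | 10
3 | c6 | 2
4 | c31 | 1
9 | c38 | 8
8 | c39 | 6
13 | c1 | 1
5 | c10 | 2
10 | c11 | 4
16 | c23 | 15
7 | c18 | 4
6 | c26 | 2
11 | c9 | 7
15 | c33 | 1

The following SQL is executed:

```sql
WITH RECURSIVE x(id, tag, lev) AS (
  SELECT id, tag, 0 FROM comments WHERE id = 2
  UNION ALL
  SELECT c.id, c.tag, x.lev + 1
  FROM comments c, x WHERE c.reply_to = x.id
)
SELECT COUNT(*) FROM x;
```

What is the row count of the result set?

Base: id=2 (c34) at lev 0.
Iteration 1: rows with reply_to in {2} -> c6 (id 3, lev 1), c10 (id 5, lev 1), c26 (id 6, lev 1).
Iteration 2: rows with reply_to in {3,5,6} -> c39 (id 8, lev 2), c21 (id 14, lev 2).
Iteration 3: rows with reply_to in {8,14} -> c38 (id 9, lev 3).
Iteration 4: no rows with reply_to in {9}; recursion stops.
Total rows emitted: 7.

7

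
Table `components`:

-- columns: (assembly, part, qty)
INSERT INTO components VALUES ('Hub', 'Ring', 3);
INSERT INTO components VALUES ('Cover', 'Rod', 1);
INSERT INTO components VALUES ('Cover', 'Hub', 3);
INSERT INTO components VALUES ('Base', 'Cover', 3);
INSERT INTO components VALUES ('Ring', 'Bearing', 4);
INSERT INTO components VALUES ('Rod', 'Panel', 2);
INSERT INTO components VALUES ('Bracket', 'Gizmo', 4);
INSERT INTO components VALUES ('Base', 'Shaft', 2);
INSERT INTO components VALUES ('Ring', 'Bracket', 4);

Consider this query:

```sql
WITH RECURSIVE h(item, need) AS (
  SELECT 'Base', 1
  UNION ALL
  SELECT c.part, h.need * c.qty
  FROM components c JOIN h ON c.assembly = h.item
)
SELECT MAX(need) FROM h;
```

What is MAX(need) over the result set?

Base: (Base, need=1).
Iteration 1: components of {Base} -> Cover = 1*3 = 3, Shaft = 1*2 = 2.
Iteration 2: components of {Cover,Shaft} -> Hub = 3*3 = 9, Rod = 3*1 = 3.
Iteration 3: components of {Hub,Rod} -> Panel = 3*2 = 6, Ring = 9*3 = 27.
Iteration 4: components of {Panel,Ring} -> Bearing = 27*4 = 108, Bracket = 27*4 = 108.
Iteration 5: components of {Bearing,Bracket} -> Gizmo = 108*4 = 432.
Iteration 6: no further components; recursion stops.
need values: 1, 3, 2, 9, 3, 27, 6, 108, 108, 432; the maximum is 432.

432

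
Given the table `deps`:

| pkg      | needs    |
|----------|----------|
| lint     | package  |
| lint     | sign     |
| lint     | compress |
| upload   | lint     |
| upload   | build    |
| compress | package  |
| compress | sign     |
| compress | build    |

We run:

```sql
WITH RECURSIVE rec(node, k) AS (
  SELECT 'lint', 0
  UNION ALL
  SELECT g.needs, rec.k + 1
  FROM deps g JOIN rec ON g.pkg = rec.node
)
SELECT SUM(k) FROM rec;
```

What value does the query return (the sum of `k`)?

9

Base: (lint, k=0).
Iteration 1: edges from {lint} -> (compress, k=1), (package, k=1), (sign, k=1).
Iteration 2: edges from {compress,package,sign} -> (build, k=2), (package, k=2), (sign, k=2).
Iteration 3: no outgoing edges from {build,package,sign}; recursion stops.
SUM(k) = 0 + 1 + 1 + 1 + 2 + 2 + 2 = 9.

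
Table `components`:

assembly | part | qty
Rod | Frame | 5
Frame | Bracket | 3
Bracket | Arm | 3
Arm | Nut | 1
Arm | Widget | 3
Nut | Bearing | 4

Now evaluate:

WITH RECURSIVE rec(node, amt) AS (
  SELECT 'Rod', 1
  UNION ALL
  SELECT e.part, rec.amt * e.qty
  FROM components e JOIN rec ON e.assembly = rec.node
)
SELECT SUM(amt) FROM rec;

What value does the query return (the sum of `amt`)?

426

Base: (Rod, amt=1).
Iteration 1: components of {Rod} -> Frame = 1*5 = 5.
Iteration 2: components of {Frame} -> Bracket = 5*3 = 15.
Iteration 3: components of {Bracket} -> Arm = 15*3 = 45.
Iteration 4: components of {Arm} -> Nut = 45*1 = 45, Widget = 45*3 = 135.
Iteration 5: components of {Nut,Widget} -> Bearing = 45*4 = 180.
Iteration 6: no further components; recursion stops.
SUM(amt) = 1 + 5 + 15 + 45 + 45 + 135 + 180 = 426.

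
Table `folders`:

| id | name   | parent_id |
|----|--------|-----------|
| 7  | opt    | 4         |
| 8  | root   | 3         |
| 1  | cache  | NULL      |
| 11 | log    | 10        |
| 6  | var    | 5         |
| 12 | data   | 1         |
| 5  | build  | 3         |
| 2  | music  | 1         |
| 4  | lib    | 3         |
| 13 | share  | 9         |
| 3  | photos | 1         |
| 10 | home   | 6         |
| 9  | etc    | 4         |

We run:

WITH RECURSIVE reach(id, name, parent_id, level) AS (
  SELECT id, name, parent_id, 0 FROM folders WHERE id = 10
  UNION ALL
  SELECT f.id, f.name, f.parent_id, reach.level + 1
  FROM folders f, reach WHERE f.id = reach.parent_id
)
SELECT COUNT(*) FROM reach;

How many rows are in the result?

Base: id=10 (home), parent_id=6, level 0.
Iteration 1: join on id=6 -> var (id 6, parent_id=5, level 1).
Iteration 2: join on id=5 -> build (id 5, parent_id=3, level 2).
Iteration 3: join on id=3 -> photos (id 3, parent_id=1, level 3).
Iteration 4: join on id=1 -> cache (id 1, parent_id=NULL, level 4).
Iteration 5: parent_id is NULL; no match; recursion stops.
Total rows emitted: 5.

5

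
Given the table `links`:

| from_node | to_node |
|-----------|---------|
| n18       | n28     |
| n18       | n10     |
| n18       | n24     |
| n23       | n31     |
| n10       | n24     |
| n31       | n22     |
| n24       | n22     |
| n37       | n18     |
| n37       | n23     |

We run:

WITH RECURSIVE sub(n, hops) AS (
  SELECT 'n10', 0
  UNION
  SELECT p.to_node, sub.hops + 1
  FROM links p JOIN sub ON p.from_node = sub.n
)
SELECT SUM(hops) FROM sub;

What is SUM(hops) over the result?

Base: (n10, hops=0).
Iteration 1: edges from {n10} -> (n24, hops=1).
Iteration 2: edges from {n24} -> (n22, hops=2).
Iteration 3: no outgoing edges from {n22}; recursion stops.
SUM(hops) = 0 + 1 + 2 = 3.

3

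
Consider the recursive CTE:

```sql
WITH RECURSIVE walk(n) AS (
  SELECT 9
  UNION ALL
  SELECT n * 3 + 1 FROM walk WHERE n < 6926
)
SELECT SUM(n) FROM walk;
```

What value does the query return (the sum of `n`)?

Base: n=9.
Iteration 1: 9 < 6926 holds -> n = 9 * 3 + 1 = 28.
Iteration 2: 28 < 6926 holds -> n = 28 * 3 + 1 = 85.
Iteration 3: 85 < 6926 holds -> n = 85 * 3 + 1 = 256.
Iteration 4: 256 < 6926 holds -> n = 256 * 3 + 1 = 769.
Iteration 5: 769 < 6926 holds -> n = 769 * 3 + 1 = 2308.
Iteration 6: 2308 < 6926 holds -> n = 2308 * 3 + 1 = 6925.
Iteration 7: 6925 < 6926 holds -> n = 6925 * 3 + 1 = 20776.
Iteration 8: 20776 < 6926 fails; recursion stops.
SUM(n) = 9 + 28 + 85 + 256 + 769 + 2308 + 6925 + 20776 = 31156.

31156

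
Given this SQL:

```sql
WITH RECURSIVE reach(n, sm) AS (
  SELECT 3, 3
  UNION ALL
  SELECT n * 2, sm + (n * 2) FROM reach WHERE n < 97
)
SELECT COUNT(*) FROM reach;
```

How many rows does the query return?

Base: n=3, sm=3.
Iteration 1: 3 < 97 holds -> n = 3 * 2 = 6, sm = 3 + 6 = 9.
Iteration 2: 6 < 97 holds -> n = 6 * 2 = 12, sm = 9 + 12 = 21.
Iteration 3: 12 < 97 holds -> n = 12 * 2 = 24, sm = 21 + 24 = 45.
Iteration 4: 24 < 97 holds -> n = 24 * 2 = 48, sm = 45 + 48 = 93.
Iteration 5: 48 < 97 holds -> n = 48 * 2 = 96, sm = 93 + 96 = 189.
Iteration 6: 96 < 97 holds -> n = 96 * 2 = 192, sm = 189 + 192 = 381.
Iteration 7: 192 < 97 fails; recursion stops.
Total rows emitted: 7.

7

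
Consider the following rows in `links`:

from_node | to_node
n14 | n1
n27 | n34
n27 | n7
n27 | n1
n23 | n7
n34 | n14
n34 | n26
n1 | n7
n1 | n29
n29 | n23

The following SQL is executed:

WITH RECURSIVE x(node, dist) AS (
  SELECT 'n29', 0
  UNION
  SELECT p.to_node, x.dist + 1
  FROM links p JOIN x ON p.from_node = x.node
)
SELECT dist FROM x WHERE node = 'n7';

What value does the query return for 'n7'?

Base: (n29, dist=0).
Iteration 1: edges from {n29} -> (n23, dist=1).
Iteration 2: edges from {n23} -> (n7, dist=2).
Iteration 3: no outgoing edges from {n7}; recursion stops.

2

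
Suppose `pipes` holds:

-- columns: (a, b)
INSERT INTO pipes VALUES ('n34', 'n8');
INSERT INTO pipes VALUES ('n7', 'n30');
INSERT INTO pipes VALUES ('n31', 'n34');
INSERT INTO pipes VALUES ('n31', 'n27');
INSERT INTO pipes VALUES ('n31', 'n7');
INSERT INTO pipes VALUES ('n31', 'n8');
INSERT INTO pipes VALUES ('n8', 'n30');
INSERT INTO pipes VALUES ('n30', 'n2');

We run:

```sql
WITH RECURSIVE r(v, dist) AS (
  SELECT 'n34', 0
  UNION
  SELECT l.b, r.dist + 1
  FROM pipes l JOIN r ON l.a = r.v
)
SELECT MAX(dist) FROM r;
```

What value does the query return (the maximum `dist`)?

Base: (n34, dist=0).
Iteration 1: edges from {n34} -> (n8, dist=1).
Iteration 2: edges from {n8} -> (n30, dist=2).
Iteration 3: edges from {n30} -> (n2, dist=3).
Iteration 4: no outgoing edges from {n2}; recursion stops.
dist values: 0, 1, 2, 3; the maximum is 3.

3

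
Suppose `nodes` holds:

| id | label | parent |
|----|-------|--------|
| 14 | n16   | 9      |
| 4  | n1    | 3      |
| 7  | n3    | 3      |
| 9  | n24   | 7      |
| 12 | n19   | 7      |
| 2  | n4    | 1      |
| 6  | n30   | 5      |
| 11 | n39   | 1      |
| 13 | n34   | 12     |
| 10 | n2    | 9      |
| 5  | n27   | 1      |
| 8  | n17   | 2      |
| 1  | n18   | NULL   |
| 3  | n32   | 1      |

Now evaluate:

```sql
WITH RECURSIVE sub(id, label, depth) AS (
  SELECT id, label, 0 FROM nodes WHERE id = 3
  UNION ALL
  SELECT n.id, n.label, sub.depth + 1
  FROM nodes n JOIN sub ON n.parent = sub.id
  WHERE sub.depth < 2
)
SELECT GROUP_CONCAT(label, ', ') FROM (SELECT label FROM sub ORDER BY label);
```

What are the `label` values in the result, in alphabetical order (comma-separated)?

n1, n19, n24, n3, n32

Base: id=3 (n32) at depth 0.
Iteration 1: rows with parent in {3} -> n1 (id 4, depth 1), n3 (id 7, depth 1).
Iteration 2: rows with parent in {4,7} -> n24 (id 9, depth 2), n19 (id 12, depth 2).
Iteration 3: depth < 2 fails for all current rows; recursion stops.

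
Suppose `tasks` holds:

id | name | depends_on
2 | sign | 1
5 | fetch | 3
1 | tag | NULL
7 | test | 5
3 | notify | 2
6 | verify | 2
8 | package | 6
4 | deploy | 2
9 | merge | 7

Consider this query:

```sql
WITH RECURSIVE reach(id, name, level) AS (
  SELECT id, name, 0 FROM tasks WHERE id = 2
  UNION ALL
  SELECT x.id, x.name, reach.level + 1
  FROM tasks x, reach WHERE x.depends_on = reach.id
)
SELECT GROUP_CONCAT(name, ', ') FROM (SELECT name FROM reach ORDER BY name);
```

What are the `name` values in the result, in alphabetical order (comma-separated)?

Base: id=2 (sign) at level 0.
Iteration 1: rows with depends_on in {2} -> notify (id 3, level 1), deploy (id 4, level 1), verify (id 6, level 1).
Iteration 2: rows with depends_on in {3,4,6} -> fetch (id 5, level 2), package (id 8, level 2).
Iteration 3: rows with depends_on in {5,8} -> test (id 7, level 3).
Iteration 4: rows with depends_on in {7} -> merge (id 9, level 4).
Iteration 5: no rows with depends_on in {9}; recursion stops.

deploy, fetch, merge, notify, package, sign, test, verify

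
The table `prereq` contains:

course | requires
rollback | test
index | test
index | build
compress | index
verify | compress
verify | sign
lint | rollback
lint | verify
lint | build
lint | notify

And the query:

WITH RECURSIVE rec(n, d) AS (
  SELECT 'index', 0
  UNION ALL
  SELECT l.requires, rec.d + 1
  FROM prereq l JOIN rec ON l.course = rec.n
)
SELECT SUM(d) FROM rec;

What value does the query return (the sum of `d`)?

Base: (index, d=0).
Iteration 1: edges from {index} -> (build, d=1), (test, d=1).
Iteration 2: no outgoing edges from {build,test}; recursion stops.
SUM(d) = 0 + 1 + 1 = 2.

2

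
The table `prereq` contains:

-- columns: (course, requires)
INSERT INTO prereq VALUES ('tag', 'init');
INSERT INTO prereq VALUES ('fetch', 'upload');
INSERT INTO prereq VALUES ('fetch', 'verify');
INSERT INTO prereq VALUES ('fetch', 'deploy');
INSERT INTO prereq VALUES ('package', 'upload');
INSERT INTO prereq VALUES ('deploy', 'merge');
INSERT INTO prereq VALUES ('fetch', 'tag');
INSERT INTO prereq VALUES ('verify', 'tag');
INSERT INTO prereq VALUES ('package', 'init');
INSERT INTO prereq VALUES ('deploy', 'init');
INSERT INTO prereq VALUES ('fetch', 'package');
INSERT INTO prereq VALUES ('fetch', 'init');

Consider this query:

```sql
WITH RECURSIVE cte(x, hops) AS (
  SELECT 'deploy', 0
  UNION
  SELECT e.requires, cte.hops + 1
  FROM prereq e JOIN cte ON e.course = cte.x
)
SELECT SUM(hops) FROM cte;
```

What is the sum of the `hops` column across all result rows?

Base: (deploy, hops=0).
Iteration 1: edges from {deploy} -> (init, hops=1), (merge, hops=1).
Iteration 2: no outgoing edges from {init,merge}; recursion stops.
SUM(hops) = 0 + 1 + 1 = 2.

2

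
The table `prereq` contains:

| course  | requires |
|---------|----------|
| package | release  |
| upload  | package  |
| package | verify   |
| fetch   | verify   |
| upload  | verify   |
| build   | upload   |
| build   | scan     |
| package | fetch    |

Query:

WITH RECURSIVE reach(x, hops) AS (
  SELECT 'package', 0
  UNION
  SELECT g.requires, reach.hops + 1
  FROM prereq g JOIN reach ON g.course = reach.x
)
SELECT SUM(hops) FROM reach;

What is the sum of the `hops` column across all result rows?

Base: (package, hops=0).
Iteration 1: edges from {package} -> (fetch, hops=1), (release, hops=1), (verify, hops=1).
Iteration 2: edges from {fetch,release,verify} -> (verify, hops=2).
Iteration 3: no outgoing edges from {verify}; recursion stops.
SUM(hops) = 0 + 1 + 1 + 1 + 2 = 5.

5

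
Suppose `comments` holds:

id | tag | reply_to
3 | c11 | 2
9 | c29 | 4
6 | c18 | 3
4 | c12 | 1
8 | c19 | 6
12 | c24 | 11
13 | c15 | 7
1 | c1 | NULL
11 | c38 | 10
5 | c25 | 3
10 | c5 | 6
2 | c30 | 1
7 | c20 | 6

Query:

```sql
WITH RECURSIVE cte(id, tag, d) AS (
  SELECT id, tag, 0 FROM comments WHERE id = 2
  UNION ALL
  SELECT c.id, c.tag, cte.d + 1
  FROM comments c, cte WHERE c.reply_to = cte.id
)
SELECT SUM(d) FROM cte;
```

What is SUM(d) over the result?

Base: id=2 (c30) at d 0.
Iteration 1: rows with reply_to in {2} -> c11 (id 3, d 1).
Iteration 2: rows with reply_to in {3} -> c25 (id 5, d 2), c18 (id 6, d 2).
Iteration 3: rows with reply_to in {5,6} -> c20 (id 7, d 3), c19 (id 8, d 3), c5 (id 10, d 3).
Iteration 4: rows with reply_to in {7,8,10} -> c38 (id 11, d 4), c15 (id 13, d 4).
Iteration 5: rows with reply_to in {11,13} -> c24 (id 12, d 5).
Iteration 6: no rows with reply_to in {12}; recursion stops.
SUM(d) = 0 + 1 + 2 + 2 + 3 + 3 + 3 + 4 + 4 + 5 = 27.

27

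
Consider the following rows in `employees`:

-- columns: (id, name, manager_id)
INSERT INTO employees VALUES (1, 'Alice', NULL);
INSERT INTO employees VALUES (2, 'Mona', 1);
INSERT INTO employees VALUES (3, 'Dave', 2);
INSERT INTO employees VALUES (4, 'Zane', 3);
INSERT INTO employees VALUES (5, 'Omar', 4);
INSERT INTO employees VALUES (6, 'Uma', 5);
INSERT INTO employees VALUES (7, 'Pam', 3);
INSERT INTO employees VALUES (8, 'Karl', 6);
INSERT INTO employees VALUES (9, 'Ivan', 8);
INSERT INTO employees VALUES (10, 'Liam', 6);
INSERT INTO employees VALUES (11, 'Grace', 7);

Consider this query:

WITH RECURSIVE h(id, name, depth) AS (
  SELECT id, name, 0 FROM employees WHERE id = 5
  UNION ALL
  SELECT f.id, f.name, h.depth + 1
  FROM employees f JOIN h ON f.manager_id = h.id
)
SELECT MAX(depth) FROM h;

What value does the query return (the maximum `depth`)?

Base: id=5 (Omar) at depth 0.
Iteration 1: rows with manager_id in {5} -> Uma (id 6, depth 1).
Iteration 2: rows with manager_id in {6} -> Karl (id 8, depth 2), Liam (id 10, depth 2).
Iteration 3: rows with manager_id in {8,10} -> Ivan (id 9, depth 3).
Iteration 4: no rows with manager_id in {9}; recursion stops.
depth values: 0, 1, 2, 2, 3; the maximum is 3.

3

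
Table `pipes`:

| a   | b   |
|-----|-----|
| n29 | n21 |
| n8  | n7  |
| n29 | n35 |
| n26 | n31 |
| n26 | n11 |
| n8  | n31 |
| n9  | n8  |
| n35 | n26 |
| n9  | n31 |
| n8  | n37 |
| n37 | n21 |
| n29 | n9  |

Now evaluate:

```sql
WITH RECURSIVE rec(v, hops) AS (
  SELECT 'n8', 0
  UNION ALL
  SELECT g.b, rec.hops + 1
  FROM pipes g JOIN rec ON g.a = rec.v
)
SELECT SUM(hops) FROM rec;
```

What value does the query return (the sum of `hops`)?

5

Base: (n8, hops=0).
Iteration 1: edges from {n8} -> (n31, hops=1), (n37, hops=1), (n7, hops=1).
Iteration 2: edges from {n31,n37,n7} -> (n21, hops=2).
Iteration 3: no outgoing edges from {n21}; recursion stops.
SUM(hops) = 0 + 1 + 1 + 1 + 2 = 5.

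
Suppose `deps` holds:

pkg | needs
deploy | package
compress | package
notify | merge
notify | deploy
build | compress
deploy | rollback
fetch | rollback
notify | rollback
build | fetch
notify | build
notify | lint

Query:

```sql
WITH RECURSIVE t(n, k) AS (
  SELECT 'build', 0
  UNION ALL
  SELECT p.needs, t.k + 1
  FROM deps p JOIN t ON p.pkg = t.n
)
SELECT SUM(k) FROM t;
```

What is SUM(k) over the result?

Base: (build, k=0).
Iteration 1: edges from {build} -> (compress, k=1), (fetch, k=1).
Iteration 2: edges from {compress,fetch} -> (package, k=2), (rollback, k=2).
Iteration 3: no outgoing edges from {package,rollback}; recursion stops.
SUM(k) = 0 + 1 + 1 + 2 + 2 = 6.

6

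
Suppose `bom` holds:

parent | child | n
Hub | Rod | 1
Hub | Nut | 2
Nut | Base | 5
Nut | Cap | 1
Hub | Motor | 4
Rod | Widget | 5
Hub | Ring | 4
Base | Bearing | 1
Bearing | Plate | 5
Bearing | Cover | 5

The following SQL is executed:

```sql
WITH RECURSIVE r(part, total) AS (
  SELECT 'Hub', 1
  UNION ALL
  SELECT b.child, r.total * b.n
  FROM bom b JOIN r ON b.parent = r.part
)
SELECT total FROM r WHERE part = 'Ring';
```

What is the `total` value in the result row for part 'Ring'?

4

Base: (Hub, total=1).
Iteration 1: components of {Hub} -> Motor = 1*4 = 4, Nut = 1*2 = 2, Ring = 1*4 = 4, Rod = 1*1 = 1.
Iteration 2: components of {Motor,Nut,Ring,Rod} -> Base = 2*5 = 10, Cap = 2*1 = 2, Widget = 1*5 = 5.
Iteration 3: components of {Base,Cap,Widget} -> Bearing = 10*1 = 10.
Iteration 4: components of {Bearing} -> Cover = 10*5 = 50, Plate = 10*5 = 50.
Iteration 5: no further components; recursion stops.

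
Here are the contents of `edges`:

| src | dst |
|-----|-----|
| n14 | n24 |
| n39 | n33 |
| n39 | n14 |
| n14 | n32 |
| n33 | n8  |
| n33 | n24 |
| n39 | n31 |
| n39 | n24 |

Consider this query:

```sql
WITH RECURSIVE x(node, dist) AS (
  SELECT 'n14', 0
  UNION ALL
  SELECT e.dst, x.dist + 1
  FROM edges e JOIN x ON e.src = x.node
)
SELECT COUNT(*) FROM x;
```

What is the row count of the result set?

Base: (n14, dist=0).
Iteration 1: edges from {n14} -> (n24, dist=1), (n32, dist=1).
Iteration 2: no outgoing edges from {n24,n32}; recursion stops.
Total rows emitted: 3.

3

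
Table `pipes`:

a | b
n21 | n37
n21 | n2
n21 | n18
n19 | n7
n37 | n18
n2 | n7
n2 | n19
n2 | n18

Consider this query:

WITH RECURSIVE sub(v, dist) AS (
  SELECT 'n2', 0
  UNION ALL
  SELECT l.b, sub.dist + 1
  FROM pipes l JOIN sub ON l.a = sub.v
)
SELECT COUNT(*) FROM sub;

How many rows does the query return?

5

Base: (n2, dist=0).
Iteration 1: edges from {n2} -> (n18, dist=1), (n19, dist=1), (n7, dist=1).
Iteration 2: edges from {n18,n19,n7} -> (n7, dist=2).
Iteration 3: no outgoing edges from {n7}; recursion stops.
Total rows emitted: 5.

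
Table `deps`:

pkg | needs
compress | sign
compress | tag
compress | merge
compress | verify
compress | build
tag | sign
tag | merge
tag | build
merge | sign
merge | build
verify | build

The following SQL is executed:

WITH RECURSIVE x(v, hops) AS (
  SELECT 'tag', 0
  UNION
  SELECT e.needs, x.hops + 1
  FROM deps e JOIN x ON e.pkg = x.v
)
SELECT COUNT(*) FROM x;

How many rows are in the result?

6

Base: (tag, hops=0).
Iteration 1: edges from {tag} -> (build, hops=1), (merge, hops=1), (sign, hops=1).
Iteration 2: edges from {build,merge,sign} -> (build, hops=2), (sign, hops=2).
Iteration 3: no outgoing edges from {build,sign}; recursion stops.
Total rows emitted: 6.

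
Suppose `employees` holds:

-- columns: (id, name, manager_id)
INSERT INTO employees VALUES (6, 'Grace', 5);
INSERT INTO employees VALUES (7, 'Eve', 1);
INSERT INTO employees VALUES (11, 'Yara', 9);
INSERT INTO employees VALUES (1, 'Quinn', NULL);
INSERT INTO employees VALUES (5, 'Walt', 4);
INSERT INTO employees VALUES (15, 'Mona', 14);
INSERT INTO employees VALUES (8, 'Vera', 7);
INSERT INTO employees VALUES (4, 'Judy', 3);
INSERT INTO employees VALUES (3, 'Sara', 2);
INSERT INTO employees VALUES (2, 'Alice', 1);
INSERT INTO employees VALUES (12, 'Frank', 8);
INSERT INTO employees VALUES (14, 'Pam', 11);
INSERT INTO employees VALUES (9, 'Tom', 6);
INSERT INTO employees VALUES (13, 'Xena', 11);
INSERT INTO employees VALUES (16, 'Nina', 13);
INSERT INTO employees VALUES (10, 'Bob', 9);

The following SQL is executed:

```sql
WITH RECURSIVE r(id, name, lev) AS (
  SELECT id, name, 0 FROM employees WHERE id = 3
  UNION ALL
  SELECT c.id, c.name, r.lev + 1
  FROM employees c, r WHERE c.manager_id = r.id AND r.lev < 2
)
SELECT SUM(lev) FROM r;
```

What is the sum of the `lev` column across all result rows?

3

Base: id=3 (Sara) at lev 0.
Iteration 1: rows with manager_id in {3} -> Judy (id 4, lev 1).
Iteration 2: rows with manager_id in {4} -> Walt (id 5, lev 2).
Iteration 3: lev < 2 fails for all current rows; recursion stops.
SUM(lev) = 0 + 1 + 2 = 3.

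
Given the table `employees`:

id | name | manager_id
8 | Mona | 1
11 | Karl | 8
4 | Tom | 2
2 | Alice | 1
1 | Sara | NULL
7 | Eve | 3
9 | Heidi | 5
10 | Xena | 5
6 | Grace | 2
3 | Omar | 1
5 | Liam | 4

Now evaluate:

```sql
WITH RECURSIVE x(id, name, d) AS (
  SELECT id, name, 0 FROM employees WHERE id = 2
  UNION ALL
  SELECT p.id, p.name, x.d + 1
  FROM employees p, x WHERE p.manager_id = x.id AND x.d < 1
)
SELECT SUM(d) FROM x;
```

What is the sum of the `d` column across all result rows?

Base: id=2 (Alice) at d 0.
Iteration 1: rows with manager_id in {2} -> Tom (id 4, d 1), Grace (id 6, d 1).
Iteration 2: d < 1 fails for all current rows; recursion stops.
SUM(d) = 0 + 1 + 1 = 2.

2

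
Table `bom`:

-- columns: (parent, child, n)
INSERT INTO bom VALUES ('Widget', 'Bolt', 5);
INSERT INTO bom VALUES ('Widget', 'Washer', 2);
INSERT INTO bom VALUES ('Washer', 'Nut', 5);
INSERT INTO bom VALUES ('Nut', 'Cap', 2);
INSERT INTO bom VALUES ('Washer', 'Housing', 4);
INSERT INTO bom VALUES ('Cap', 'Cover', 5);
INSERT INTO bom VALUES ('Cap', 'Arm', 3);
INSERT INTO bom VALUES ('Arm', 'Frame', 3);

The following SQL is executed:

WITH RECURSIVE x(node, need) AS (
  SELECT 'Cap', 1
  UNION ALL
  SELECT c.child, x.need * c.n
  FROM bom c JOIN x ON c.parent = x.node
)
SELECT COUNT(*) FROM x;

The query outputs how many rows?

4

Base: (Cap, need=1).
Iteration 1: components of {Cap} -> Arm = 1*3 = 3, Cover = 1*5 = 5.
Iteration 2: components of {Arm,Cover} -> Frame = 3*3 = 9.
Iteration 3: no further components; recursion stops.
Total rows emitted: 4.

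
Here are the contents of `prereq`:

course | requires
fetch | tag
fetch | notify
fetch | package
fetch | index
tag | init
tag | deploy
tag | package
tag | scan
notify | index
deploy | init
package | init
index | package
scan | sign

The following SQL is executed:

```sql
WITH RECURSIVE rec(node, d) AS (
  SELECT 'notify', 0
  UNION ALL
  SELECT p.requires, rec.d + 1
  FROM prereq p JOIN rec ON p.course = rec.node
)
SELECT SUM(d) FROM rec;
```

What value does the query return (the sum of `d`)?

Base: (notify, d=0).
Iteration 1: edges from {notify} -> (index, d=1).
Iteration 2: edges from {index} -> (package, d=2).
Iteration 3: edges from {package} -> (init, d=3).
Iteration 4: no outgoing edges from {init}; recursion stops.
SUM(d) = 0 + 1 + 2 + 3 = 6.

6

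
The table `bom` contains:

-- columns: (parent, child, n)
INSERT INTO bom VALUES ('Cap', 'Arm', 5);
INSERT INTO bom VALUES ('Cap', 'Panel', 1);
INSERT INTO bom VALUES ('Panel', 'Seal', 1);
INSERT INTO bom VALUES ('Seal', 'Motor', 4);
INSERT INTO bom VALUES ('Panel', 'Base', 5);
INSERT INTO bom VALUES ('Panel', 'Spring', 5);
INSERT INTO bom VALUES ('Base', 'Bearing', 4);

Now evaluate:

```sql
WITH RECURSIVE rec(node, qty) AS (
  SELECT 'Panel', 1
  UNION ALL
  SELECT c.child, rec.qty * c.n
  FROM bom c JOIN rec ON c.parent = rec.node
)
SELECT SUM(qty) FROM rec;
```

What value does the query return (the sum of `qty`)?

Base: (Panel, qty=1).
Iteration 1: components of {Panel} -> Base = 1*5 = 5, Seal = 1*1 = 1, Spring = 1*5 = 5.
Iteration 2: components of {Base,Seal,Spring} -> Bearing = 5*4 = 20, Motor = 1*4 = 4.
Iteration 3: no further components; recursion stops.
SUM(qty) = 1 + 1 + 5 + 5 + 4 + 20 = 36.

36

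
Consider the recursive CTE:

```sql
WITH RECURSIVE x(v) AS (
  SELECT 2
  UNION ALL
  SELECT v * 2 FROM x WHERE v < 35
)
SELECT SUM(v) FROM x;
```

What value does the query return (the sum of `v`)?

126

Base: v=2.
Iteration 1: 2 < 35 holds -> v = 2 * 2 = 4.
Iteration 2: 4 < 35 holds -> v = 4 * 2 = 8.
Iteration 3: 8 < 35 holds -> v = 8 * 2 = 16.
Iteration 4: 16 < 35 holds -> v = 16 * 2 = 32.
Iteration 5: 32 < 35 holds -> v = 32 * 2 = 64.
Iteration 6: 64 < 35 fails; recursion stops.
SUM(v) = 2 + 4 + 8 + 16 + 32 + 64 = 126.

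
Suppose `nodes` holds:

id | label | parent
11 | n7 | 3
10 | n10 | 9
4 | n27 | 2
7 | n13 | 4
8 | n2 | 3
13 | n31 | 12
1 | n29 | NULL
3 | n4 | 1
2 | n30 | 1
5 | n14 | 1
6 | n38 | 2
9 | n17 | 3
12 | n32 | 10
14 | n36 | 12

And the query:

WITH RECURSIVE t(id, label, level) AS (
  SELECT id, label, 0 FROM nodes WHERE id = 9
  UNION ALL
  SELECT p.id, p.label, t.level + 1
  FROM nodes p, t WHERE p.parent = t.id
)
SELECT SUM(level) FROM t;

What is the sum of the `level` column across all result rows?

Base: id=9 (n17) at level 0.
Iteration 1: rows with parent in {9} -> n10 (id 10, level 1).
Iteration 2: rows with parent in {10} -> n32 (id 12, level 2).
Iteration 3: rows with parent in {12} -> n31 (id 13, level 3), n36 (id 14, level 3).
Iteration 4: no rows with parent in {13,14}; recursion stops.
SUM(level) = 0 + 1 + 2 + 3 + 3 = 9.

9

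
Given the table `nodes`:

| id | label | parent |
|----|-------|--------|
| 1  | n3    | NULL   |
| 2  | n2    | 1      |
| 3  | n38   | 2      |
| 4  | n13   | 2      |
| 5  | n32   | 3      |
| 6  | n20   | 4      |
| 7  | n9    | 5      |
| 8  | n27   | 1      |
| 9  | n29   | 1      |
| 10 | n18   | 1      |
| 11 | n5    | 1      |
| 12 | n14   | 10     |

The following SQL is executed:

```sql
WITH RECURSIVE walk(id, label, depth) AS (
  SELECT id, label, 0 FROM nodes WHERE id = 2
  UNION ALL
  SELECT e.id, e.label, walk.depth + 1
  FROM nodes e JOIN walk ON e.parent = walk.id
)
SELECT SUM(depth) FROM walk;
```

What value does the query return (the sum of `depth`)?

Base: id=2 (n2) at depth 0.
Iteration 1: rows with parent in {2} -> n38 (id 3, depth 1), n13 (id 4, depth 1).
Iteration 2: rows with parent in {3,4} -> n32 (id 5, depth 2), n20 (id 6, depth 2).
Iteration 3: rows with parent in {5,6} -> n9 (id 7, depth 3).
Iteration 4: no rows with parent in {7}; recursion stops.
SUM(depth) = 0 + 1 + 1 + 2 + 2 + 3 = 9.

9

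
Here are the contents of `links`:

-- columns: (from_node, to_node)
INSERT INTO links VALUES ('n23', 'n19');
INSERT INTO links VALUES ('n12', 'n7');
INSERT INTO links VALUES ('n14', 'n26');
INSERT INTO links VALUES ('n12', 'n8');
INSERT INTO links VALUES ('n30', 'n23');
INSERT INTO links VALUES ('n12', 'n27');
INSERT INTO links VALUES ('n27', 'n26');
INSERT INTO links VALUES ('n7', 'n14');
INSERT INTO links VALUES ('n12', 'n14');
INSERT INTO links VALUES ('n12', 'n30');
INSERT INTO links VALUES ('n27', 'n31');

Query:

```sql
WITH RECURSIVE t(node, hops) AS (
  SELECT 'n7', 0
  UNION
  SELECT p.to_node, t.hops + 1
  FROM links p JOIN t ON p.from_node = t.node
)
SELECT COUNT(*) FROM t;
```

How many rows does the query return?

Base: (n7, hops=0).
Iteration 1: edges from {n7} -> (n14, hops=1).
Iteration 2: edges from {n14} -> (n26, hops=2).
Iteration 3: no outgoing edges from {n26}; recursion stops.
Total rows emitted: 3.

3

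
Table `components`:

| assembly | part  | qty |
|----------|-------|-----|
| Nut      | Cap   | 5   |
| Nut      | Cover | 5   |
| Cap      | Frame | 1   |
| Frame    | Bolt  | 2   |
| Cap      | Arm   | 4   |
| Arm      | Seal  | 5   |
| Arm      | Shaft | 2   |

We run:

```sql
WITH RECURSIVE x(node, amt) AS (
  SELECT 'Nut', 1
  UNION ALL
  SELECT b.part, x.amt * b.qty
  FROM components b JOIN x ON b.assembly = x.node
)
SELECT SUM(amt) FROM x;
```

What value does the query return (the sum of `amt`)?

186

Base: (Nut, amt=1).
Iteration 1: components of {Nut} -> Cap = 1*5 = 5, Cover = 1*5 = 5.
Iteration 2: components of {Cap,Cover} -> Arm = 5*4 = 20, Frame = 5*1 = 5.
Iteration 3: components of {Arm,Frame} -> Bolt = 5*2 = 10, Seal = 20*5 = 100, Shaft = 20*2 = 40.
Iteration 4: no further components; recursion stops.
SUM(amt) = 1 + 5 + 5 + 5 + 20 + 10 + 100 + 40 = 186.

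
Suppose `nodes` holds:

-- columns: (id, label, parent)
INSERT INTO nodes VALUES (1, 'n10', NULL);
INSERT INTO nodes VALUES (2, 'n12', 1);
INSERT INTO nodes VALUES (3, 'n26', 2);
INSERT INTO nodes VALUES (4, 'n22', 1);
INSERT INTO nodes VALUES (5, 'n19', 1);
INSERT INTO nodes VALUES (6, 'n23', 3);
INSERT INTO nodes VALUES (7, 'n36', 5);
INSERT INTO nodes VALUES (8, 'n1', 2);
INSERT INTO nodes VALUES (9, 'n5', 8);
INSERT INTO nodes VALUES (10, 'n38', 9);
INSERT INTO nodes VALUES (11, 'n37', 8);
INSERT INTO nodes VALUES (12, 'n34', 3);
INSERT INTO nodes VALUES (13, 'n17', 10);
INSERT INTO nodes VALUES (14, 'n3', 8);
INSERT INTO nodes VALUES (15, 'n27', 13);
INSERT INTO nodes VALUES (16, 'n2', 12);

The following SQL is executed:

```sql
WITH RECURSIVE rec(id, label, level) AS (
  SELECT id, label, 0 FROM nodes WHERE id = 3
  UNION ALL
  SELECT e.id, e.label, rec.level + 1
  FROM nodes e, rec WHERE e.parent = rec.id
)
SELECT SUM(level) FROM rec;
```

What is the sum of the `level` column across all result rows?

4

Base: id=3 (n26) at level 0.
Iteration 1: rows with parent in {3} -> n23 (id 6, level 1), n34 (id 12, level 1).
Iteration 2: rows with parent in {6,12} -> n2 (id 16, level 2).
Iteration 3: no rows with parent in {16}; recursion stops.
SUM(level) = 0 + 1 + 1 + 2 = 4.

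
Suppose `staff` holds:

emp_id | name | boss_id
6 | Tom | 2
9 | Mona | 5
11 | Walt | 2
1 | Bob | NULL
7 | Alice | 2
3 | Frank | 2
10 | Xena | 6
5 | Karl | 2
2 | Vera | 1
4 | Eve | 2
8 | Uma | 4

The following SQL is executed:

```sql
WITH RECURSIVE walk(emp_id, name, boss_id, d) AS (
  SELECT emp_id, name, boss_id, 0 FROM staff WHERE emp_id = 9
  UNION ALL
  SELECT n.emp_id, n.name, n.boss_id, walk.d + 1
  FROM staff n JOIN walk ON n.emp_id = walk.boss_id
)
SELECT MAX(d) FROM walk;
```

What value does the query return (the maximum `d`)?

Base: emp_id=9 (Mona), boss_id=5, d 0.
Iteration 1: join on emp_id=5 -> Karl (id 5, boss_id=2, d 1).
Iteration 2: join on emp_id=2 -> Vera (id 2, boss_id=1, d 2).
Iteration 3: join on emp_id=1 -> Bob (id 1, boss_id=NULL, d 3).
Iteration 4: boss_id is NULL; no match; recursion stops.
d values: 0, 1, 2, 3; the maximum is 3.

3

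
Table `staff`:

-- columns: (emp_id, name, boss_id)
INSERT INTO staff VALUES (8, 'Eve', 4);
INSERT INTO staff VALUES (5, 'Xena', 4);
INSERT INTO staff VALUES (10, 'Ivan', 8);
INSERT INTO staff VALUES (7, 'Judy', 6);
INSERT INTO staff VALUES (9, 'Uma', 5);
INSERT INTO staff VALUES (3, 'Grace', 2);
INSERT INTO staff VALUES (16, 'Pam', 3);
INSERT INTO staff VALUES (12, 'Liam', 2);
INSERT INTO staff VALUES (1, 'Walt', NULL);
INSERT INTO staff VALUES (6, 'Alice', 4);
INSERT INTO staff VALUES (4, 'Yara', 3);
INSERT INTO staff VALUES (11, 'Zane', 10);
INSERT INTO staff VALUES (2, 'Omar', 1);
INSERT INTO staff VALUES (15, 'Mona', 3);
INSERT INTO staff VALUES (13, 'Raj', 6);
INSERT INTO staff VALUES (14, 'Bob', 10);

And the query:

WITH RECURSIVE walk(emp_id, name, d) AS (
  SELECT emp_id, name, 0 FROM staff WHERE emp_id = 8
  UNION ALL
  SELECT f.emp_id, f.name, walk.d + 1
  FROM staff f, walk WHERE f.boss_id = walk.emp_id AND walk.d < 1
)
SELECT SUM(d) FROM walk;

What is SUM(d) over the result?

Base: emp_id=8 (Eve) at d 0.
Iteration 1: rows with boss_id in {8} -> Ivan (id 10, d 1).
Iteration 2: d < 1 fails for all current rows; recursion stops.
SUM(d) = 0 + 1 = 1.

1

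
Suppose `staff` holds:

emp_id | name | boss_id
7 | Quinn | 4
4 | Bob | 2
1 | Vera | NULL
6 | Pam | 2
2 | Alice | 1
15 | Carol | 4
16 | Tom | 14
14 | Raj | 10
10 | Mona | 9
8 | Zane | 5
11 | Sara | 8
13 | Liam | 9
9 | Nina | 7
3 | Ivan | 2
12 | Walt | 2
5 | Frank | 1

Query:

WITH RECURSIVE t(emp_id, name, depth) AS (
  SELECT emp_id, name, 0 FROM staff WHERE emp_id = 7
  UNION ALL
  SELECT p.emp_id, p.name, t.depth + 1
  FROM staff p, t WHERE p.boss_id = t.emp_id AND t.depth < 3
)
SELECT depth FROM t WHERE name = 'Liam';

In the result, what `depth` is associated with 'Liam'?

2

Base: emp_id=7 (Quinn) at depth 0.
Iteration 1: rows with boss_id in {7} -> Nina (id 9, depth 1).
Iteration 2: rows with boss_id in {9} -> Mona (id 10, depth 2), Liam (id 13, depth 2).
Iteration 3: rows with boss_id in {10,13} -> Raj (id 14, depth 3).
Iteration 4: depth < 3 fails for all current rows; recursion stops.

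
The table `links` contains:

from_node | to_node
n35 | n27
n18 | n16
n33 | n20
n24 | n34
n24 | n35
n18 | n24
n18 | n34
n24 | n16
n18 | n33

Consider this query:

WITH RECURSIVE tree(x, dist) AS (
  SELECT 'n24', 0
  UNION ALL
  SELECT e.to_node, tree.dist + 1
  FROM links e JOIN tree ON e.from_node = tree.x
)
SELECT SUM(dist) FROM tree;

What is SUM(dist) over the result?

Base: (n24, dist=0).
Iteration 1: edges from {n24} -> (n16, dist=1), (n34, dist=1), (n35, dist=1).
Iteration 2: edges from {n16,n34,n35} -> (n27, dist=2).
Iteration 3: no outgoing edges from {n27}; recursion stops.
SUM(dist) = 0 + 1 + 1 + 1 + 2 = 5.

5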